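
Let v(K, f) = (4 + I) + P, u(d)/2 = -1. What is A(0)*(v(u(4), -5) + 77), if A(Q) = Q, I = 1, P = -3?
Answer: 0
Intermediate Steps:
u(d) = -2 (u(d) = 2*(-1) = -2)
v(K, f) = 2 (v(K, f) = (4 + 1) - 3 = 5 - 3 = 2)
A(0)*(v(u(4), -5) + 77) = 0*(2 + 77) = 0*79 = 0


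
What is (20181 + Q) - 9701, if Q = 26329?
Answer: 36809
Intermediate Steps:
(20181 + Q) - 9701 = (20181 + 26329) - 9701 = 46510 - 9701 = 36809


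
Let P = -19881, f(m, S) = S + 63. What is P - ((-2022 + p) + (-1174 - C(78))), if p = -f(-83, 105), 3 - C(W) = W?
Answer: -16592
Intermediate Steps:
f(m, S) = 63 + S
C(W) = 3 - W
p = -168 (p = -(63 + 105) = -1*168 = -168)
P - ((-2022 + p) + (-1174 - C(78))) = -19881 - ((-2022 - 168) + (-1174 - (3 - 1*78))) = -19881 - (-2190 + (-1174 - (3 - 78))) = -19881 - (-2190 + (-1174 - 1*(-75))) = -19881 - (-2190 + (-1174 + 75)) = -19881 - (-2190 - 1099) = -19881 - 1*(-3289) = -19881 + 3289 = -16592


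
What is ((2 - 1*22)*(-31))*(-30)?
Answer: -18600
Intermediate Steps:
((2 - 1*22)*(-31))*(-30) = ((2 - 22)*(-31))*(-30) = -20*(-31)*(-30) = 620*(-30) = -18600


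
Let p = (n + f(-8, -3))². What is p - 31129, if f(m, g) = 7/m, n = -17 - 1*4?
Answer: -1961631/64 ≈ -30651.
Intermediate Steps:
n = -21 (n = -17 - 4 = -21)
p = 30625/64 (p = (-21 + 7/(-8))² = (-21 + 7*(-⅛))² = (-21 - 7/8)² = (-175/8)² = 30625/64 ≈ 478.52)
p - 31129 = 30625/64 - 31129 = -1961631/64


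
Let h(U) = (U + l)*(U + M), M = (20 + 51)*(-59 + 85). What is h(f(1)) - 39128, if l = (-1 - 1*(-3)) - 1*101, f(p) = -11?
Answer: -240978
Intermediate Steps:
M = 1846 (M = 71*26 = 1846)
l = -99 (l = (-1 + 3) - 101 = 2 - 101 = -99)
h(U) = (-99 + U)*(1846 + U) (h(U) = (U - 99)*(U + 1846) = (-99 + U)*(1846 + U))
h(f(1)) - 39128 = (-182754 + (-11)² + 1747*(-11)) - 39128 = (-182754 + 121 - 19217) - 39128 = -201850 - 39128 = -240978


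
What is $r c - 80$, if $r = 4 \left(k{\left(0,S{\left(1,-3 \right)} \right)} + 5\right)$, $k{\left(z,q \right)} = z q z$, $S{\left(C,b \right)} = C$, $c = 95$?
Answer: $1820$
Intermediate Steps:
$k{\left(z,q \right)} = q z^{2}$ ($k{\left(z,q \right)} = q z z = q z^{2}$)
$r = 20$ ($r = 4 \left(1 \cdot 0^{2} + 5\right) = 4 \left(1 \cdot 0 + 5\right) = 4 \left(0 + 5\right) = 4 \cdot 5 = 20$)
$r c - 80 = 20 \cdot 95 - 80 = 1900 - 80 = 1820$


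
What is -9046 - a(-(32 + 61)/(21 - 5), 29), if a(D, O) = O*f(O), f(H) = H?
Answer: -9887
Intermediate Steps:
a(D, O) = O² (a(D, O) = O*O = O²)
-9046 - a(-(32 + 61)/(21 - 5), 29) = -9046 - 1*29² = -9046 - 1*841 = -9046 - 841 = -9887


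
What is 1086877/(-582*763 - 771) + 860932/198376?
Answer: 41841024083/22061246178 ≈ 1.8966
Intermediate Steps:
1086877/(-582*763 - 771) + 860932/198376 = 1086877/(-444066 - 771) + 860932*(1/198376) = 1086877/(-444837) + 215233/49594 = 1086877*(-1/444837) + 215233/49594 = -1086877/444837 + 215233/49594 = 41841024083/22061246178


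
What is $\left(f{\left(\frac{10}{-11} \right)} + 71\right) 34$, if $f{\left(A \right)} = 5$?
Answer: $2584$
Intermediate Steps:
$\left(f{\left(\frac{10}{-11} \right)} + 71\right) 34 = \left(5 + 71\right) 34 = 76 \cdot 34 = 2584$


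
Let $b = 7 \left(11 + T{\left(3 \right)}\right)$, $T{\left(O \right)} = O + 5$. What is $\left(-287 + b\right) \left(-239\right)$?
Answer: $36806$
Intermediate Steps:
$T{\left(O \right)} = 5 + O$
$b = 133$ ($b = 7 \left(11 + \left(5 + 3\right)\right) = 7 \left(11 + 8\right) = 7 \cdot 19 = 133$)
$\left(-287 + b\right) \left(-239\right) = \left(-287 + 133\right) \left(-239\right) = \left(-154\right) \left(-239\right) = 36806$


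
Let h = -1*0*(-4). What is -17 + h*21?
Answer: -17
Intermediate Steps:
h = 0 (h = 0*(-4) = 0)
-17 + h*21 = -17 + 0*21 = -17 + 0 = -17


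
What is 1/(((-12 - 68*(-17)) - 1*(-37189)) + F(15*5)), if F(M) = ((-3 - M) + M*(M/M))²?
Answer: 1/38342 ≈ 2.6081e-5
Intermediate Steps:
F(M) = 9 (F(M) = ((-3 - M) + M*1)² = ((-3 - M) + M)² = (-3)² = 9)
1/(((-12 - 68*(-17)) - 1*(-37189)) + F(15*5)) = 1/(((-12 - 68*(-17)) - 1*(-37189)) + 9) = 1/(((-12 + 1156) + 37189) + 9) = 1/((1144 + 37189) + 9) = 1/(38333 + 9) = 1/38342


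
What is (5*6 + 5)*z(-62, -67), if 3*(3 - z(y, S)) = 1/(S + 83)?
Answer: 5005/48 ≈ 104.27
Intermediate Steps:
z(y, S) = 3 - 1/(3*(83 + S)) (z(y, S) = 3 - 1/(3*(S + 83)) = 3 - 1/(3*(83 + S)))
(5*6 + 5)*z(-62, -67) = (5*6 + 5)*((746 + 9*(-67))/(3*(83 - 67))) = (30 + 5)*((⅓)*(746 - 603)/16) = 35*((⅓)*(1/16)*143) = 35*(143/48) = 5005/48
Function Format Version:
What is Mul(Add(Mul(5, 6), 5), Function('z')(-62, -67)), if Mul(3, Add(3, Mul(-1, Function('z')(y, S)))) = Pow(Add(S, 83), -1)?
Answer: Rational(5005, 48) ≈ 104.27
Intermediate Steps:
Function('z')(y, S) = Add(3, Mul(Rational(-1, 3), Pow(Add(83, S), -1))) (Function('z')(y, S) = Add(3, Mul(Rational(-1, 3), Pow(Add(S, 83), -1))) = Add(3, Mul(Rational(-1, 3), Pow(Add(83, S), -1))))
Mul(Add(Mul(5, 6), 5), Function('z')(-62, -67)) = Mul(Add(Mul(5, 6), 5), Mul(Rational(1, 3), Pow(Add(83, -67), -1), Add(746, Mul(9, -67)))) = Mul(Add(30, 5), Mul(Rational(1, 3), Pow(16, -1), Add(746, -603))) = Mul(35, Mul(Rational(1, 3), Rational(1, 16), 143)) = Mul(35, Rational(143, 48)) = Rational(5005, 48)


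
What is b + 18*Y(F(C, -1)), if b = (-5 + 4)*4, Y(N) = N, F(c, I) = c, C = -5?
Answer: -94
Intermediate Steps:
b = -4 (b = -1*4 = -4)
b + 18*Y(F(C, -1)) = -4 + 18*(-5) = -4 - 90 = -94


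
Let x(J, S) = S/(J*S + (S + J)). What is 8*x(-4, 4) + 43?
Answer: 41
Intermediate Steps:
x(J, S) = S/(J + S + J*S) (x(J, S) = S/(J*S + (J + S)) = S/(J + S + J*S))
8*x(-4, 4) + 43 = 8*(4/(-4 + 4 - 4*4)) + 43 = 8*(4/(-4 + 4 - 16)) + 43 = 8*(4/(-16)) + 43 = 8*(4*(-1/16)) + 43 = 8*(-1/4) + 43 = -2 + 43 = 41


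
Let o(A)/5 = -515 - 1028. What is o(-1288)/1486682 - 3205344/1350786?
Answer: -795958090433/334698205342 ≈ -2.3781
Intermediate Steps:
o(A) = -7715 (o(A) = 5*(-515 - 1028) = 5*(-1543) = -7715)
o(-1288)/1486682 - 3205344/1350786 = -7715/1486682 - 3205344/1350786 = -7715*1/1486682 - 3205344*1/1350786 = -7715/1486682 - 534224/225131 = -795958090433/334698205342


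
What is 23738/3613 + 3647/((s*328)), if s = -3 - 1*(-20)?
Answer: 145539699/20146088 ≈ 7.2242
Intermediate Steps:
s = 17 (s = -3 + 20 = 17)
23738/3613 + 3647/((s*328)) = 23738/3613 + 3647/((17*328)) = 23738*(1/3613) + 3647/5576 = 23738/3613 + 3647*(1/5576) = 23738/3613 + 3647/5576 = 145539699/20146088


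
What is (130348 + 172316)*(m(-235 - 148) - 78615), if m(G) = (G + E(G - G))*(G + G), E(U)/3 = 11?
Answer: 57350288040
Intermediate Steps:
E(U) = 33 (E(U) = 3*11 = 33)
m(G) = 2*G*(33 + G) (m(G) = (G + 33)*(G + G) = (33 + G)*(2*G) = 2*G*(33 + G))
(130348 + 172316)*(m(-235 - 148) - 78615) = (130348 + 172316)*(2*(-235 - 148)*(33 + (-235 - 148)) - 78615) = 302664*(2*(-383)*(33 - 383) - 78615) = 302664*(2*(-383)*(-350) - 78615) = 302664*(268100 - 78615) = 302664*189485 = 57350288040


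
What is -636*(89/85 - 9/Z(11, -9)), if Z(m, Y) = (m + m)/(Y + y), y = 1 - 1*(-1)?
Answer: -2325534/935 ≈ -2487.2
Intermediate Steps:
y = 2 (y = 1 + 1 = 2)
Z(m, Y) = 2*m/(2 + Y) (Z(m, Y) = (m + m)/(Y + 2) = (2*m)/(2 + Y) = 2*m/(2 + Y))
-636*(89/85 - 9/Z(11, -9)) = -636*(89/85 - 9/(2*11/(2 - 9))) = -636*(89*(1/85) - 9/(2*11/(-7))) = -636*(89/85 - 9/(2*11*(-1/7))) = -636*(89/85 - 9/(-22/7)) = -636*(89/85 - 9*(-7/22)) = -636*(89/85 + 63/22) = -636*7313/1870 = -2325534/935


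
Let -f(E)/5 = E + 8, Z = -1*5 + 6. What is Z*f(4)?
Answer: -60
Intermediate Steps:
Z = 1 (Z = -5 + 6 = 1)
f(E) = -40 - 5*E (f(E) = -5*(E + 8) = -5*(8 + E) = -40 - 5*E)
Z*f(4) = 1*(-40 - 5*4) = 1*(-40 - 20) = 1*(-60) = -60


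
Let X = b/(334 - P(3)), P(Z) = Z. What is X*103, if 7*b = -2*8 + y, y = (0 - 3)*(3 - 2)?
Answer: -1957/2317 ≈ -0.84463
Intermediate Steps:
y = -3 (y = -3*1 = -3)
b = -19/7 (b = (-2*8 - 3)/7 = (-16 - 3)/7 = (⅐)*(-19) = -19/7 ≈ -2.7143)
X = -19/2317 (X = -19/(7*(334 - 1*3)) = -19/(7*(334 - 3)) = -19/7/331 = -19/7*1/331 = -19/2317 ≈ -0.0082003)
X*103 = -19/2317*103 = -1957/2317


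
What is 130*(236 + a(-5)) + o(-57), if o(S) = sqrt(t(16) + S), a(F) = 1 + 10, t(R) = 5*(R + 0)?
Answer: 32110 + sqrt(23) ≈ 32115.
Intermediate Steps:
t(R) = 5*R
a(F) = 11
o(S) = sqrt(80 + S) (o(S) = sqrt(5*16 + S) = sqrt(80 + S))
130*(236 + a(-5)) + o(-57) = 130*(236 + 11) + sqrt(80 - 57) = 130*247 + sqrt(23) = 32110 + sqrt(23)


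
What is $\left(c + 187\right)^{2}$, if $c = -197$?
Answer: $100$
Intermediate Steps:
$\left(c + 187\right)^{2} = \left(-197 + 187\right)^{2} = \left(-10\right)^{2} = 100$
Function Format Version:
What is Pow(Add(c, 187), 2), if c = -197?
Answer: 100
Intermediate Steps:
Pow(Add(c, 187), 2) = Pow(Add(-197, 187), 2) = Pow(-10, 2) = 100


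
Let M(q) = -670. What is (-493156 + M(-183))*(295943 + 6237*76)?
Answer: -380223797830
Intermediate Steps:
(-493156 + M(-183))*(295943 + 6237*76) = (-493156 - 670)*(295943 + 6237*76) = -493826*(295943 + 474012) = -493826*769955 = -380223797830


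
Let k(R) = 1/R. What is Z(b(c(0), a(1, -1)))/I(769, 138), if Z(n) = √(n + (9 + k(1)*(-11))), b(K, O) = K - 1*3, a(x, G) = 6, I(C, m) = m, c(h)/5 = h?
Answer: I*√5/138 ≈ 0.016203*I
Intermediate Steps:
c(h) = 5*h
b(K, O) = -3 + K (b(K, O) = K - 3 = -3 + K)
Z(n) = √(-2 + n) (Z(n) = √(n + (9 - 11/1)) = √(n + (9 + 1*(-11))) = √(n + (9 - 11)) = √(n - 2) = √(-2 + n))
Z(b(c(0), a(1, -1)))/I(769, 138) = √(-2 + (-3 + 5*0))/138 = √(-2 + (-3 + 0))*(1/138) = √(-2 - 3)*(1/138) = √(-5)*(1/138) = (I*√5)*(1/138) = I*√5/138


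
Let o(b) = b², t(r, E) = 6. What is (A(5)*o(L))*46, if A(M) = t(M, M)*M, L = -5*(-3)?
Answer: 310500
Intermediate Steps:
L = 15
A(M) = 6*M
(A(5)*o(L))*46 = ((6*5)*15²)*46 = (30*225)*46 = 6750*46 = 310500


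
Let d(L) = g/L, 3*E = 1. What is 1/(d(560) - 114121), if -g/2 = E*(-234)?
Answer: -140/15976901 ≈ -8.7627e-6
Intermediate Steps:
E = ⅓ (E = (⅓)*1 = ⅓ ≈ 0.33333)
g = 156 (g = -2*(-234)/3 = -2*(-78) = 156)
d(L) = 156/L
1/(d(560) - 114121) = 1/(156/560 - 114121) = 1/(156*(1/560) - 114121) = 1/(39/140 - 114121) = 1/(-15976901/140) = -140/15976901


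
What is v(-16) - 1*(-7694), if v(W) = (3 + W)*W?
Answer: 7902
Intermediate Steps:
v(W) = W*(3 + W)
v(-16) - 1*(-7694) = -16*(3 - 16) - 1*(-7694) = -16*(-13) + 7694 = 208 + 7694 = 7902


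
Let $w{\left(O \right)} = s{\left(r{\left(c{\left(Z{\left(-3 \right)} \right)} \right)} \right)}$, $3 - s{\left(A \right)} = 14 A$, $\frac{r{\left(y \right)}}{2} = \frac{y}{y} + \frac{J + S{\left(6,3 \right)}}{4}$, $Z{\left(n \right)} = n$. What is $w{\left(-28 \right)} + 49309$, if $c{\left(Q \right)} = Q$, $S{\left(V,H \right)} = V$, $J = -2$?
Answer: $49256$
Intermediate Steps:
$r{\left(y \right)} = 4$ ($r{\left(y \right)} = 2 \left(\frac{y}{y} + \frac{-2 + 6}{4}\right) = 2 \left(1 + 4 \cdot \frac{1}{4}\right) = 2 \left(1 + 1\right) = 2 \cdot 2 = 4$)
$s{\left(A \right)} = 3 - 14 A$
$w{\left(O \right)} = -53$ ($w{\left(O \right)} = 3 - 56 = -53$)
$w{\left(-28 \right)} + 49309 = -53 + 49309 = 49256$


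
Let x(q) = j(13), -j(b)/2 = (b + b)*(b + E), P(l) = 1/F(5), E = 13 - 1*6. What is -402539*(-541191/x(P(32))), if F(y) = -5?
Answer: -217850483949/1040 ≈ -2.0947e+8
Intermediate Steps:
E = 7 (E = 13 - 6 = 7)
P(l) = -⅕ (P(l) = 1/(-5) = -⅕)
j(b) = -4*b*(7 + b) (j(b) = -2*(b + b)*(b + 7) = -2*2*b*(7 + b) = -4*b*(7 + b))
x(q) = -1040 (x(q) = -4*13*(7 + 13) = -4*13*20 = -1040)
-402539*(-541191/x(P(32))) = -402539/((-1040/(-541191))) = -402539/((-1040*(-1/541191))) = -402539/1040/541191 = -402539*541191/1040 = -217850483949/1040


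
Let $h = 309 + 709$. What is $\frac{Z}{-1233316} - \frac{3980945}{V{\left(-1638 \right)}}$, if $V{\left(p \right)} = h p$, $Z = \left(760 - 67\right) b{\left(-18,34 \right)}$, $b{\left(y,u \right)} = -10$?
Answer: $\frac{175761386705}{73447667748} \approx 2.393$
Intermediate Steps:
$h = 1018$
$Z = -6930$ ($Z = \left(760 - 67\right) \left(-10\right) = 693 \left(-10\right) = -6930$)
$V{\left(p \right)} = 1018 p$
$\frac{Z}{-1233316} - \frac{3980945}{V{\left(-1638 \right)}} = - \frac{6930}{-1233316} - \frac{3980945}{1018 \left(-1638\right)} = \left(-6930\right) \left(- \frac{1}{1233316}\right) - \frac{3980945}{-1667484} = \frac{495}{88094} - - \frac{3980945}{1667484} = \frac{495}{88094} + \frac{3980945}{1667484} = \frac{175761386705}{73447667748}$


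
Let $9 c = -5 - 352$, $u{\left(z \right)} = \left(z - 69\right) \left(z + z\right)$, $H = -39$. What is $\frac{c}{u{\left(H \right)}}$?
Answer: $- \frac{119}{25272} \approx -0.0047088$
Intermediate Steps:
$u{\left(z \right)} = 2 z \left(-69 + z\right)$ ($u{\left(z \right)} = \left(-69 + z\right) 2 z = 2 z \left(-69 + z\right)$)
$c = - \frac{119}{3}$ ($c = \frac{-5 - 352}{9} = \frac{1}{9} \left(-357\right) = - \frac{119}{3} \approx -39.667$)
$\frac{c}{u{\left(H \right)}} = - \frac{119}{3 \cdot 2 \left(-39\right) \left(-69 - 39\right)} = - \frac{119}{3 \cdot 2 \left(-39\right) \left(-108\right)} = - \frac{119}{3 \cdot 8424} = \left(- \frac{119}{3}\right) \frac{1}{8424} = - \frac{119}{25272}$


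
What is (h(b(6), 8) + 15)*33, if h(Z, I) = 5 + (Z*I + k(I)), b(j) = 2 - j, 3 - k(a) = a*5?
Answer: -1617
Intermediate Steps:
k(a) = 3 - 5*a (k(a) = 3 - a*5 = 3 - 5*a)
h(Z, I) = 8 - 5*I + I*Z (h(Z, I) = 5 + (Z*I + (3 - 5*I)) = 5 + (I*Z + (3 - 5*I)) = 5 + (3 - 5*I + I*Z) = 8 - 5*I + I*Z)
(h(b(6), 8) + 15)*33 = ((8 - 5*8 + 8*(2 - 1*6)) + 15)*33 = ((8 - 40 + 8*(2 - 6)) + 15)*33 = ((8 - 40 + 8*(-4)) + 15)*33 = ((8 - 40 - 32) + 15)*33 = (-64 + 15)*33 = -49*33 = -1617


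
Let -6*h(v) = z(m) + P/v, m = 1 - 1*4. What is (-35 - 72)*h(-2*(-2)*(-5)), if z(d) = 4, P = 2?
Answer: 1391/20 ≈ 69.550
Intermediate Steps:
m = -3 (m = 1 - 4 = -3)
h(v) = -⅔ - 1/(3*v) (h(v) = -(4 + 2/v)/6 = -⅔ - 1/(3*v))
(-35 - 72)*h(-2*(-2)*(-5)) = (-35 - 72)*((-1 - 2*(-2*(-2))*(-5))/(3*((-2*(-2)*(-5))))) = -107*(-1 - 8*(-5))/(3*(4*(-5))) = -107*(-1 - 2*(-20))/(3*(-20)) = -107*(-1)*(-1 + 40)/(3*20) = -107*(-1)*39/(3*20) = -107*(-13/20) = 1391/20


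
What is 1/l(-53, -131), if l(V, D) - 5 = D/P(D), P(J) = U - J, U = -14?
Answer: 117/454 ≈ 0.25771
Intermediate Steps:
P(J) = -14 - J
l(V, D) = 5 + D/(-14 - D)
1/l(-53, -131) = 1/(2*(35 + 2*(-131))/(14 - 131)) = 1/(2*(35 - 262)/(-117)) = 1/(2*(-1/117)*(-227)) = 1/(454/117) = 117/454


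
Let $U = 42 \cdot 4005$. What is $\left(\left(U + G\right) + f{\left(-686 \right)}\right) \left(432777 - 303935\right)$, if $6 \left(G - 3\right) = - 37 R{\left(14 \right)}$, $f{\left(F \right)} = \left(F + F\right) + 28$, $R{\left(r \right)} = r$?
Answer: $\frac{64465837016}{3} \approx 2.1489 \cdot 10^{10}$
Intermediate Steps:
$f{\left(F \right)} = 28 + 2 F$ ($f{\left(F \right)} = 2 F + 28 = 28 + 2 F$)
$G = - \frac{250}{3}$ ($G = 3 + \frac{\left(-37\right) 14}{6} = 3 + \frac{1}{6} \left(-518\right) = 3 - \frac{259}{3} = - \frac{250}{3} \approx -83.333$)
$U = 168210$
$\left(\left(U + G\right) + f{\left(-686 \right)}\right) \left(432777 - 303935\right) = \left(\left(168210 - \frac{250}{3}\right) + \left(28 + 2 \left(-686\right)\right)\right) \left(432777 - 303935\right) = \left(\frac{504380}{3} + \left(28 - 1372\right)\right) 128842 = \left(\frac{504380}{3} - 1344\right) 128842 = \frac{500348}{3} \cdot 128842 = \frac{64465837016}{3}$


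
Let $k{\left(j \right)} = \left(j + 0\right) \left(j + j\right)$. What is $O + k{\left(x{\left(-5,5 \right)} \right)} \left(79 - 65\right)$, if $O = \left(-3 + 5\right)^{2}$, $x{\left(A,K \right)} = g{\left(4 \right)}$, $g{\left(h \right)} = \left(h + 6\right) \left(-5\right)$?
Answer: $70004$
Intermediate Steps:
$g{\left(h \right)} = -30 - 5 h$ ($g{\left(h \right)} = \left(6 + h\right) \left(-5\right) = -30 - 5 h$)
$x{\left(A,K \right)} = -50$ ($x{\left(A,K \right)} = -30 - 20 = -50$)
$k{\left(j \right)} = 2 j^{2}$ ($k{\left(j \right)} = j 2 j = 2 j^{2}$)
$O = 4$ ($O = 2^{2} = 4$)
$O + k{\left(x{\left(-5,5 \right)} \right)} \left(79 - 65\right) = 4 + 2 \left(-50\right)^{2} \left(79 - 65\right) = 4 + 2 \cdot 2500 \left(79 - 65\right) = 4 + 5000 \cdot 14 = 4 + 70000 = 70004$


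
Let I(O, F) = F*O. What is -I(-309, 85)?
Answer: 26265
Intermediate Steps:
-I(-309, 85) = -85*(-309) = -1*(-26265) = 26265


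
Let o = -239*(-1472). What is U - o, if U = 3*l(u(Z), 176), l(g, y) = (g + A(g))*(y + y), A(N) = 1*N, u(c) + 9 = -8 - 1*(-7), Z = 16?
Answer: -372928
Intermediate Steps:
u(c) = -10 (u(c) = -9 + (-8 - 1*(-7)) = -9 + (-8 + 7) = -9 - 1 = -10)
A(N) = N
l(g, y) = 4*g*y (l(g, y) = (g + g)*(y + y) = (2*g)*(2*y) = 4*g*y)
U = -21120 (U = 3*(4*(-10)*176) = 3*(-7040) = -21120)
o = 351808
U - o = -21120 - 1*351808 = -21120 - 351808 = -372928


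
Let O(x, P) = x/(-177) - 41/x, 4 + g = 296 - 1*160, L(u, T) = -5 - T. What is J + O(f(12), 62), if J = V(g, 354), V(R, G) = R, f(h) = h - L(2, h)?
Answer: 669458/5133 ≈ 130.42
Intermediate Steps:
g = 132 (g = -4 + (296 - 1*160) = -4 + (296 - 160) = -4 + 136 = 132)
f(h) = 5 + 2*h (f(h) = h - (-5 - h) = h + (5 + h) = 5 + 2*h)
O(x, P) = -41/x - x/177 (O(x, P) = x*(-1/177) - 41/x = -x/177 - 41/x = -41/x - x/177)
J = 132
J + O(f(12), 62) = 132 + (-41/(5 + 2*12) - (5 + 2*12)/177) = 132 + (-41/(5 + 24) - (5 + 24)/177) = 132 + (-41/29 - 1/177*29) = 132 + (-41*1/29 - 29/177) = 132 + (-41/29 - 29/177) = 132 - 8098/5133 = 669458/5133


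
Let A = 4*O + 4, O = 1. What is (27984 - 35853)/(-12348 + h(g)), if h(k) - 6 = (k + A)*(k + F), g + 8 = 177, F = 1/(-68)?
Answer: -178364/398217 ≈ -0.44791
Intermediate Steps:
F = -1/68 ≈ -0.014706
g = 169 (g = -8 + 177 = 169)
A = 8 (A = 4*1 + 4 = 4 + 4 = 8)
h(k) = 6 + (8 + k)*(-1/68 + k) (h(k) = 6 + (k + 8)*(k - 1/68) = 6 + (8 + k)*(-1/68 + k))
(27984 - 35853)/(-12348 + h(g)) = (27984 - 35853)/(-12348 + (100/17 + 169**2 + (543/68)*169)) = -7869/(-12348 + (100/17 + 28561 + 91767/68)) = -7869/(-12348 + 2034315/68) = -7869/1194651/68 = -7869*68/1194651 = -178364/398217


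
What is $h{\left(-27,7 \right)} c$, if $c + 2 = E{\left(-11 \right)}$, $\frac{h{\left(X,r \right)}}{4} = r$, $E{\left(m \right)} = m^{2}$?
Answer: $3332$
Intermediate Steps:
$h{\left(X,r \right)} = 4 r$
$c = 119$ ($c = -2 + \left(-11\right)^{2} = -2 + 121 = 119$)
$h{\left(-27,7 \right)} c = 4 \cdot 7 \cdot 119 = 28 \cdot 119 = 3332$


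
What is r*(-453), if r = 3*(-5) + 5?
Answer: 4530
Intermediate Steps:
r = -10 (r = -15 + 5 = -10)
r*(-453) = -10*(-453) = 4530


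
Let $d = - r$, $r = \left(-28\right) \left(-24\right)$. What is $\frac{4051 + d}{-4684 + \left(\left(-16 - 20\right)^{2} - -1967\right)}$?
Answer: $- \frac{3379}{1421} \approx -2.3779$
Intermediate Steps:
$r = 672$
$d = -672$ ($d = \left(-1\right) 672 = -672$)
$\frac{4051 + d}{-4684 + \left(\left(-16 - 20\right)^{2} - -1967\right)} = \frac{4051 - 672}{-4684 + \left(\left(-16 - 20\right)^{2} - -1967\right)} = \frac{3379}{-4684 + \left(\left(-36\right)^{2} + 1967\right)} = \frac{3379}{-4684 + \left(1296 + 1967\right)} = \frac{3379}{-4684 + 3263} = \frac{3379}{-1421} = 3379 \left(- \frac{1}{1421}\right) = - \frac{3379}{1421}$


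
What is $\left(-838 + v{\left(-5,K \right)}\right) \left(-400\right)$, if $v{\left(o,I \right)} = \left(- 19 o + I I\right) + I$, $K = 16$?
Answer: $188400$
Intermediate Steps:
$v{\left(o,I \right)} = I + I^{2} - 19 o$ ($v{\left(o,I \right)} = \left(- 19 o + I^{2}\right) + I = \left(I^{2} - 19 o\right) + I = I + I^{2} - 19 o$)
$\left(-838 + v{\left(-5,K \right)}\right) \left(-400\right) = \left(-838 + \left(16 + 16^{2} - -95\right)\right) \left(-400\right) = \left(-838 + \left(16 + 256 + 95\right)\right) \left(-400\right) = \left(-838 + 367\right) \left(-400\right) = \left(-471\right) \left(-400\right) = 188400$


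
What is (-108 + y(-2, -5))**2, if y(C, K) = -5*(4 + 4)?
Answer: 21904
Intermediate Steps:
y(C, K) = -40 (y(C, K) = -5*8 = -40)
(-108 + y(-2, -5))**2 = (-108 - 40)**2 = (-148)**2 = 21904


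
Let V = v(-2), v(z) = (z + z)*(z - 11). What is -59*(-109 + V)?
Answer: 3363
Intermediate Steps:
v(z) = 2*z*(-11 + z) (v(z) = (2*z)*(-11 + z) = 2*z*(-11 + z))
V = 52 (V = 2*(-2)*(-11 - 2) = 2*(-2)*(-13) = 52)
-59*(-109 + V) = -59*(-109 + 52) = -59*(-57) = 3363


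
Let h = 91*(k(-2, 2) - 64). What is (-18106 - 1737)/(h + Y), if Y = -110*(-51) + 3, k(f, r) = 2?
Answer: 19843/29 ≈ 684.24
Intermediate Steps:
h = -5642 (h = 91*(2 - 64) = 91*(-62) = -5642)
Y = 5613 (Y = 5610 + 3 = 5613)
(-18106 - 1737)/(h + Y) = (-18106 - 1737)/(-5642 + 5613) = -19843/(-29) = -19843*(-1/29) = 19843/29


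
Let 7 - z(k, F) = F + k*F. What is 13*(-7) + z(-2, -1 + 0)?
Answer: -85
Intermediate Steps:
z(k, F) = 7 - F - F*k (z(k, F) = 7 - (F + k*F) = 7 - (F + F*k) = 7 + (-F - F*k) = 7 - F - F*k)
13*(-7) + z(-2, -1 + 0) = 13*(-7) + (7 - (-1 + 0) - 1*(-1 + 0)*(-2)) = -91 + (7 - 1*(-1) - 1*(-1)*(-2)) = -91 + (7 + 1 - 2) = -91 + 6 = -85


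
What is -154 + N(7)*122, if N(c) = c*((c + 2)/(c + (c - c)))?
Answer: 944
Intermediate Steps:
N(c) = 2 + c (N(c) = c*((2 + c)/(c + 0)) = c*((2 + c)/c) = 2 + c)
-154 + N(7)*122 = -154 + (2 + 7)*122 = -154 + 9*122 = -154 + 1098 = 944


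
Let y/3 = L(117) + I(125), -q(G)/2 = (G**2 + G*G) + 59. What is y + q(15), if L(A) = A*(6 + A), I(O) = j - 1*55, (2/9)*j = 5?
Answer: 84115/2 ≈ 42058.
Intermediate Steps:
j = 45/2 (j = (9/2)*5 = 45/2 ≈ 22.500)
I(O) = -65/2 (I(O) = 45/2 - 1*55 = 45/2 - 55 = -65/2)
q(G) = -118 - 4*G**2 (q(G) = -2*((G**2 + G*G) + 59) = -2*((G**2 + G**2) + 59) = -2*(2*G**2 + 59) = -2*(59 + 2*G**2) = -118 - 4*G**2)
y = 86151/2 (y = 3*(117*(6 + 117) - 65/2) = 3*(117*123 - 65/2) = 3*(14391 - 65/2) = 3*(28717/2) = 86151/2 ≈ 43076.)
y + q(15) = 86151/2 + (-118 - 4*15**2) = 86151/2 + (-118 - 4*225) = 86151/2 + (-118 - 900) = 86151/2 - 1018 = 84115/2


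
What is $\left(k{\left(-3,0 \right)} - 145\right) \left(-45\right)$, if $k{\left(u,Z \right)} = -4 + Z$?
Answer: $6705$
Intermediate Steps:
$\left(k{\left(-3,0 \right)} - 145\right) \left(-45\right) = \left(\left(-4 + 0\right) - 145\right) \left(-45\right) = \left(-4 - 145\right) \left(-45\right) = \left(-149\right) \left(-45\right) = 6705$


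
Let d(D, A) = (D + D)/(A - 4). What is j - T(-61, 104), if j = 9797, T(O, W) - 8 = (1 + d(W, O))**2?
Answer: 244604/25 ≈ 9784.2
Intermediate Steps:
d(D, A) = 2*D/(-4 + A) (d(D, A) = (2*D)/(-4 + A) = 2*D/(-4 + A))
T(O, W) = 8 + (1 + 2*W/(-4 + O))**2
j - T(-61, 104) = 9797 - (8 + (-4 - 61 + 2*104)**2/(-4 - 61)**2) = 9797 - (8 + (-4 - 61 + 208)**2/(-65)**2) = 9797 - (8 + (1/4225)*143**2) = 9797 - (8 + (1/4225)*20449) = 9797 - (8 + 121/25) = 9797 - 1*321/25 = 9797 - 321/25 = 244604/25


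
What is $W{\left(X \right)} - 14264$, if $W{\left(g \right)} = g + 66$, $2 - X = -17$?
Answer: $-14179$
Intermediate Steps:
$X = 19$ ($X = 2 - -17 = 2 + 17 = 19$)
$W{\left(g \right)} = 66 + g$
$W{\left(X \right)} - 14264 = \left(66 + 19\right) - 14264 = 85 - 14264 = -14179$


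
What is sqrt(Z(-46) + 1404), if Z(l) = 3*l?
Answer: sqrt(1266) ≈ 35.581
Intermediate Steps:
sqrt(Z(-46) + 1404) = sqrt(3*(-46) + 1404) = sqrt(-138 + 1404) = sqrt(1266)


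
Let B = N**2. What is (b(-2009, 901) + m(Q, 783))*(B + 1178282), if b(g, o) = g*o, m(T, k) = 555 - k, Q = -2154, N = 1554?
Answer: -6504899287726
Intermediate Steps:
B = 2414916 (B = 1554**2 = 2414916)
(b(-2009, 901) + m(Q, 783))*(B + 1178282) = (-2009*901 + (555 - 1*783))*(2414916 + 1178282) = (-1810109 + (555 - 783))*3593198 = (-1810109 - 228)*3593198 = -1810337*3593198 = -6504899287726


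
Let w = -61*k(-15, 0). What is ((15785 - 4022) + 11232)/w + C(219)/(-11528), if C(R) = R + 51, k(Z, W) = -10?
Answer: 13246083/351604 ≈ 37.673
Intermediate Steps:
w = 610 (w = -61*(-10) = 610)
C(R) = 51 + R
((15785 - 4022) + 11232)/w + C(219)/(-11528) = ((15785 - 4022) + 11232)/610 + (51 + 219)/(-11528) = (11763 + 11232)*(1/610) + 270*(-1/11528) = 22995*(1/610) - 135/5764 = 4599/122 - 135/5764 = 13246083/351604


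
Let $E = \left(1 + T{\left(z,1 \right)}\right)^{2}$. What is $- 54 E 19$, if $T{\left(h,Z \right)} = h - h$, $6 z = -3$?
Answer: $-1026$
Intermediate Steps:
$z = - \frac{1}{2}$ ($z = \frac{1}{6} \left(-3\right) = - \frac{1}{2} \approx -0.5$)
$T{\left(h,Z \right)} = 0$
$E = 1$ ($E = \left(1 + 0\right)^{2} = 1^{2} = 1$)
$- 54 E 19 = \left(-54\right) 1 \cdot 19 = \left(-54\right) 19 = -1026$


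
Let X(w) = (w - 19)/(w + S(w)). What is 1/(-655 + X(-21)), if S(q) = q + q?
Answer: -63/41225 ≈ -0.0015282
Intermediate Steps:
S(q) = 2*q
X(w) = (-19 + w)/(3*w) (X(w) = (w - 19)/(w + 2*w) = (-19 + w)/((3*w)) = (-19 + w)*(1/(3*w)) = (-19 + w)/(3*w))
1/(-655 + X(-21)) = 1/(-655 + (⅓)*(-19 - 21)/(-21)) = 1/(-655 + (⅓)*(-1/21)*(-40)) = 1/(-655 + 40/63) = 1/(-41225/63) = -63/41225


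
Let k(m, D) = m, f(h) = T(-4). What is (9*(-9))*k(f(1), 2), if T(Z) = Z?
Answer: 324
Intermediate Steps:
f(h) = -4
(9*(-9))*k(f(1), 2) = (9*(-9))*(-4) = -81*(-4) = 324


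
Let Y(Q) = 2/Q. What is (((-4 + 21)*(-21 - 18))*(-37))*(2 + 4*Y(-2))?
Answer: -49062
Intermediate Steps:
(((-4 + 21)*(-21 - 18))*(-37))*(2 + 4*Y(-2)) = (((-4 + 21)*(-21 - 18))*(-37))*(2 + 4*(2/(-2))) = ((17*(-39))*(-37))*(2 + 4*(2*(-½))) = (-663*(-37))*(2 + 4*(-1)) = 24531*(2 - 4) = 24531*(-2) = -49062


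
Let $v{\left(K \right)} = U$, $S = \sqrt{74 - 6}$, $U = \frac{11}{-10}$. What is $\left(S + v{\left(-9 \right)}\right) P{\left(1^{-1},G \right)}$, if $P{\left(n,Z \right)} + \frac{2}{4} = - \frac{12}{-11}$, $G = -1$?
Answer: $- \frac{13}{20} + \frac{13 \sqrt{17}}{11} \approx 4.2228$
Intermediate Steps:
$U = - \frac{11}{10}$ ($U = 11 \left(- \frac{1}{10}\right) = - \frac{11}{10} \approx -1.1$)
$S = 2 \sqrt{17}$ ($S = \sqrt{68} = 2 \sqrt{17} \approx 8.2462$)
$v{\left(K \right)} = - \frac{11}{10}$
$P{\left(n,Z \right)} = \frac{13}{22}$ ($P{\left(n,Z \right)} = - \frac{1}{2} - \frac{12}{-11} = - \frac{1}{2} - - \frac{12}{11} = - \frac{1}{2} + \frac{12}{11} = \frac{13}{22}$)
$\left(S + v{\left(-9 \right)}\right) P{\left(1^{-1},G \right)} = \left(2 \sqrt{17} - \frac{11}{10}\right) \frac{13}{22} = \left(- \frac{11}{10} + 2 \sqrt{17}\right) \frac{13}{22} = - \frac{13}{20} + \frac{13 \sqrt{17}}{11}$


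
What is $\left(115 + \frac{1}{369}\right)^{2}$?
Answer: $\frac{1800814096}{136161} \approx 13226.0$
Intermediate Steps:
$\left(115 + \frac{1}{369}\right)^{2} = \left(\frac{42436}{369}\right)^{2} = \frac{1800814096}{136161}$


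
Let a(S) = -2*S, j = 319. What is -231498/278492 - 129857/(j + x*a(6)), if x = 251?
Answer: 17770355765/374989478 ≈ 47.389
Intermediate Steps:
-231498/278492 - 129857/(j + x*a(6)) = -231498/278492 - 129857/(319 + 251*(-2*6)) = -231498*1/278492 - 129857/(319 + 251*(-12)) = -115749/139246 - 129857/(319 - 3012) = -115749/139246 - 129857/(-2693) = -115749/139246 - 129857*(-1/2693) = -115749/139246 + 129857/2693 = 17770355765/374989478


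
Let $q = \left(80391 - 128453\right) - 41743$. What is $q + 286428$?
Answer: $196623$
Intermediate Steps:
$q = -89805$ ($q = -48062 - 41743 = -89805$)
$q + 286428 = -89805 + 286428 = 196623$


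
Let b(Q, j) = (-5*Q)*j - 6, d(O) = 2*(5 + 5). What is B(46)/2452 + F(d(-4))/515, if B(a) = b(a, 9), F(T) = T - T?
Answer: -519/613 ≈ -0.84666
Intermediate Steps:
d(O) = 20 (d(O) = 2*10 = 20)
F(T) = 0
b(Q, j) = -6 - 5*Q*j (b(Q, j) = -5*Q*j - 6 = -6 - 5*Q*j)
B(a) = -6 - 45*a (B(a) = -6 - 5*a*9 = -6 - 45*a)
B(46)/2452 + F(d(-4))/515 = (-6 - 45*46)/2452 + 0/515 = (-6 - 2070)*(1/2452) + 0*(1/515) = -2076*1/2452 + 0 = -519/613 + 0 = -519/613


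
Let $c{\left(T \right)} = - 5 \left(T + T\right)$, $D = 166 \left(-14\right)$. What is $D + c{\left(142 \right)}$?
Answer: $-3744$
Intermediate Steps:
$D = -2324$
$c{\left(T \right)} = - 10 T$ ($c{\left(T \right)} = - 5 \cdot 2 T = - 10 T$)
$D + c{\left(142 \right)} = -2324 - 1420 = -3744$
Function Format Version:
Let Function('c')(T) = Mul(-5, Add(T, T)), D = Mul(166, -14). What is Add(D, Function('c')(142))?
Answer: -3744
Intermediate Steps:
D = -2324
Function('c')(T) = Mul(-10, T) (Function('c')(T) = Mul(-5, Mul(2, T)) = Mul(-10, T))
Add(D, Function('c')(142)) = Add(-2324, Mul(-10, 142)) = Add(-2324, -1420) = -3744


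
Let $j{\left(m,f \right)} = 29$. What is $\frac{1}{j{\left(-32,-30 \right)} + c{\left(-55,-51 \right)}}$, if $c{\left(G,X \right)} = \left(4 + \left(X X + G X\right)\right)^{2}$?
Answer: $\frac{1}{29268129} \approx 3.4167 \cdot 10^{-8}$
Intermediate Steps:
$c{\left(G,X \right)} = \left(4 + X^{2} + G X\right)^{2}$ ($c{\left(G,X \right)} = \left(4 + \left(X^{2} + G X\right)\right)^{2} = \left(4 + X^{2} + G X\right)^{2}$)
$\frac{1}{j{\left(-32,-30 \right)} + c{\left(-55,-51 \right)}} = \frac{1}{29 + \left(4 + \left(-51\right)^{2} - -2805\right)^{2}} = \frac{1}{29 + \left(4 + 2601 + 2805\right)^{2}} = \frac{1}{29 + 5410^{2}} = \frac{1}{29 + 29268100} = \frac{1}{29268129}$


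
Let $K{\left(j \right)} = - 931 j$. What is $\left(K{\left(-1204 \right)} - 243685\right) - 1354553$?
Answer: $-477314$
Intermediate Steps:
$\left(K{\left(-1204 \right)} - 243685\right) - 1354553 = \left(\left(-931\right) \left(-1204\right) - 243685\right) - 1354553 = \left(1120924 - 243685\right) - 1354553 = 877239 - 1354553 = -477314$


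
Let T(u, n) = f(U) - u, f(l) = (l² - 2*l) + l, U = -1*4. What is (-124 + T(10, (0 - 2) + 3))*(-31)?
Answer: 3534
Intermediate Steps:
U = -4
f(l) = l² - l
T(u, n) = 20 - u (T(u, n) = -4*(-1 - 4) - u = -4*(-5) - u = 20 - u)
(-124 + T(10, (0 - 2) + 3))*(-31) = (-124 + (20 - 1*10))*(-31) = (-124 + (20 - 10))*(-31) = (-124 + 10)*(-31) = -114*(-31) = 3534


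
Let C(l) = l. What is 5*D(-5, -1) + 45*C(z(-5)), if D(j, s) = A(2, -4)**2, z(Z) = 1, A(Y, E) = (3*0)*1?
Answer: 45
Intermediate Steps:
A(Y, E) = 0 (A(Y, E) = 0*1 = 0)
D(j, s) = 0 (D(j, s) = 0**2 = 0)
5*D(-5, -1) + 45*C(z(-5)) = 5*0 + 45*1 = 0 + 45 = 45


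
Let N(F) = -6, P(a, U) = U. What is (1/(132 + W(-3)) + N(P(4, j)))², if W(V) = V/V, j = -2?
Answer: 635209/17689 ≈ 35.910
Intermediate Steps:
W(V) = 1
(1/(132 + W(-3)) + N(P(4, j)))² = (1/(132 + 1) - 6)² = (1/133 - 6)² = (-797/133)² = 635209/17689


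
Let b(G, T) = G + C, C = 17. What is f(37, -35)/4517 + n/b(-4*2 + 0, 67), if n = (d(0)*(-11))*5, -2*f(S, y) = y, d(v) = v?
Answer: 35/9034 ≈ 0.0038743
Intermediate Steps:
f(S, y) = -y/2
b(G, T) = 17 + G (b(G, T) = G + 17 = 17 + G)
n = 0 (n = (0*(-11))*5 = 0*5 = 0)
f(37, -35)/4517 + n/b(-4*2 + 0, 67) = -1/2*(-35)/4517 + 0/(17 + (-4*2 + 0)) = (35/2)*(1/4517) + 0/(17 + (-8 + 0)) = 35/9034 + 0/(17 - 8) = 35/9034 + 0/9 = 35/9034 + 0*(1/9) = 35/9034 + 0 = 35/9034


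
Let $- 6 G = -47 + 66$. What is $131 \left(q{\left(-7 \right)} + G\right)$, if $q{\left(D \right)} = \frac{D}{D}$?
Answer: $- \frac{1703}{6} \approx -283.83$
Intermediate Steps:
$G = - \frac{19}{6}$ ($G = - \frac{-47 + 66}{6} = \left(- \frac{1}{6}\right) 19 = - \frac{19}{6} \approx -3.1667$)
$q{\left(D \right)} = 1$
$131 \left(q{\left(-7 \right)} + G\right) = 131 \left(1 - \frac{19}{6}\right) = 131 \left(- \frac{13}{6}\right) = - \frac{1703}{6}$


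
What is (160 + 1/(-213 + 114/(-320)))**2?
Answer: 29830822297600/1165334769 ≈ 25599.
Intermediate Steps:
(160 + 1/(-213 + 114/(-320)))**2 = (160 + 1/(-213 + 114*(-1/320)))**2 = (160 + 1/(-213 - 57/160))**2 = (160 + 1/(-34137/160))**2 = (160 - 160/34137)**2 = (5461760/34137)**2 = 29830822297600/1165334769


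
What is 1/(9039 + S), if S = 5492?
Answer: 1/14531 ≈ 6.8818e-5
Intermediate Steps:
1/(9039 + S) = 1/(9039 + 5492) = 1/14531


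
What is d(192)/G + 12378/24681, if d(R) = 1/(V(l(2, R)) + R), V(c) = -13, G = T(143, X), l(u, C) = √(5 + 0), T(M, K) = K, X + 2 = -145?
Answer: 108559211/216477051 ≈ 0.50148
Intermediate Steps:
X = -147 (X = -2 - 145 = -147)
l(u, C) = √5
G = -147
d(R) = 1/(-13 + R)
d(192)/G + 12378/24681 = 1/((-13 + 192)*(-147)) + 12378/24681 = -1/147/179 + 12378*(1/24681) = (1/179)*(-1/147) + 4126/8227 = -1/26313 + 4126/8227 = 108559211/216477051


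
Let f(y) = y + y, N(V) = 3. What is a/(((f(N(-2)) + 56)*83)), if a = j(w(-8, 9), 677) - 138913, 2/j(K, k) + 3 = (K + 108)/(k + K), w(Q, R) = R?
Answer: -269631505/9988386 ≈ -26.995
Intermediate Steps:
j(K, k) = 2/(-3 + (108 + K)/(K + k)) (j(K, k) = 2/(-3 + (K + 108)/(k + K)) = 2/(-3 + (108 + K)/(K + k)))
f(y) = 2*y
a = -269631505/1941 (a = 2*(-1*9 - 1*677)/(-108 + 2*9 + 3*677) - 138913 = 2*(-9 - 677)/(-108 + 18 + 2031) - 138913 = 2*(-686)/1941 - 138913 = 2*(1/1941)*(-686) - 138913 = -1372/1941 - 138913 = -269631505/1941 ≈ -1.3891e+5)
a/(((f(N(-2)) + 56)*83)) = -269631505*1/(83*(2*3 + 56))/1941 = -269631505*1/(83*(6 + 56))/1941 = -269631505/(1941*(62*83)) = -269631505/1941/5146 = -269631505/1941*1/5146 = -269631505/9988386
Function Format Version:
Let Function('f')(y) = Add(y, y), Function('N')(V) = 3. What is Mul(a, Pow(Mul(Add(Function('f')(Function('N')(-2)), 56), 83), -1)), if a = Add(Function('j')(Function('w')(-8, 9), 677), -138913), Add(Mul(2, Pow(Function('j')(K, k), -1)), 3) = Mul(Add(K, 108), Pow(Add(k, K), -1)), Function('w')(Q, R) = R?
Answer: Rational(-269631505, 9988386) ≈ -26.995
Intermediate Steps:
Function('j')(K, k) = Mul(2, Pow(Add(-3, Mul(Pow(Add(K, k), -1), Add(108, K))), -1)) (Function('j')(K, k) = Mul(2, Pow(Add(-3, Mul(Add(K, 108), Pow(Add(k, K), -1))), -1)) = Mul(2, Pow(Add(-3, Mul(Add(108, K), Pow(Add(K, k), -1))), -1)) = Mul(2, Pow(Add(-3, Mul(Pow(Add(K, k), -1), Add(108, K))), -1)))
Function('f')(y) = Mul(2, y)
a = Rational(-269631505, 1941) (a = Add(Mul(2, Pow(Add(-108, Mul(2, 9), Mul(3, 677)), -1), Add(Mul(-1, 9), Mul(-1, 677))), -138913) = Add(Mul(2, Pow(Add(-108, 18, 2031), -1), Add(-9, -677)), -138913) = Add(Mul(2, Pow(1941, -1), -686), -138913) = Add(Mul(2, Rational(1, 1941), -686), -138913) = Add(Rational(-1372, 1941), -138913) = Rational(-269631505, 1941) ≈ -1.3891e+5)
Mul(a, Pow(Mul(Add(Function('f')(Function('N')(-2)), 56), 83), -1)) = Mul(Rational(-269631505, 1941), Pow(Mul(Add(Mul(2, 3), 56), 83), -1)) = Mul(Rational(-269631505, 1941), Pow(Mul(Add(6, 56), 83), -1)) = Mul(Rational(-269631505, 1941), Pow(Mul(62, 83), -1)) = Mul(Rational(-269631505, 1941), Pow(5146, -1)) = Mul(Rational(-269631505, 1941), Rational(1, 5146)) = Rational(-269631505, 9988386)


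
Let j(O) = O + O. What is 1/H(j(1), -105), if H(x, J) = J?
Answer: -1/105 ≈ -0.0095238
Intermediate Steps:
j(O) = 2*O
1/H(j(1), -105) = 1/(-105) = -1/105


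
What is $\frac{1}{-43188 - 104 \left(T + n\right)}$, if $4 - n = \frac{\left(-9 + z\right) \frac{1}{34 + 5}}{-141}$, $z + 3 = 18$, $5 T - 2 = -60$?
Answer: $- \frac{705}{29890388} \approx -2.3586 \cdot 10^{-5}$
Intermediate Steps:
$T = - \frac{58}{5}$ ($T = \frac{2}{5} + \frac{1}{5} \left(-60\right) = \frac{2}{5} - 12 = - \frac{58}{5} \approx -11.6$)
$z = 15$ ($z = -3 + 18 = 15$)
$n = \frac{7334}{1833}$ ($n = 4 - \frac{\left(-9 + 15\right) \frac{1}{34 + 5}}{-141} = 4 - \frac{6}{39} \left(- \frac{1}{141}\right) = 4 - 6 \cdot \frac{1}{39} \left(- \frac{1}{141}\right) = 4 - \frac{2}{13} \left(- \frac{1}{141}\right) = 4 - - \frac{2}{1833} = 4 + \frac{2}{1833} = \frac{7334}{1833} \approx 4.0011$)
$\frac{1}{-43188 - 104 \left(T + n\right)} = \frac{1}{-43188 - 104 \left(- \frac{58}{5} + \frac{7334}{1833}\right)} = \frac{1}{-43188 - - \frac{557152}{705}} = \frac{1}{-43188 + \frac{557152}{705}} = \frac{1}{- \frac{29890388}{705}} = - \frac{705}{29890388}$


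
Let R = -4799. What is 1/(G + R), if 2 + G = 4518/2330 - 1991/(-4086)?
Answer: -4760190/22842122401 ≈ -0.00020840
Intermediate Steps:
G = 2029409/4760190 (G = -2 + (4518/2330 - 1991/(-4086)) = -2 + (4518*(1/2330) - 1991*(-1/4086)) = -2 + (2259/1165 + 1991/4086) = -2 + 11549789/4760190 = 2029409/4760190 ≈ 0.42633)
1/(G + R) = 1/(2029409/4760190 - 4799) = 1/(-22842122401/4760190) = -4760190/22842122401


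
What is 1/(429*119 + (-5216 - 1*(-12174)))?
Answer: 1/58009 ≈ 1.7239e-5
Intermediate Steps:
1/(429*119 + (-5216 - 1*(-12174))) = 1/(51051 + (-5216 + 12174)) = 1/(51051 + 6958) = 1/58009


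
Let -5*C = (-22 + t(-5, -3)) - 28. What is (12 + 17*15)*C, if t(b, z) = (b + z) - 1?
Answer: 15753/5 ≈ 3150.6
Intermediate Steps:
t(b, z) = -1 + b + z
C = 59/5 (C = -((-22 + (-1 - 5 - 3)) - 28)/5 = -((-22 - 9) - 28)/5 = -(-31 - 28)/5 = -1/5*(-59) = 59/5 ≈ 11.800)
(12 + 17*15)*C = (12 + 17*15)*(59/5) = (12 + 255)*(59/5) = 267*(59/5) = 15753/5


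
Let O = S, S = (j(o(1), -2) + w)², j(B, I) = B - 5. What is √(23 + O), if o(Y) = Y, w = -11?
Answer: 2*√62 ≈ 15.748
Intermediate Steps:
j(B, I) = -5 + B
S = 225 (S = ((-5 + 1) - 11)² = (-4 - 11)² = (-15)² = 225)
O = 225
√(23 + O) = √(23 + 225) = √248 = 2*√62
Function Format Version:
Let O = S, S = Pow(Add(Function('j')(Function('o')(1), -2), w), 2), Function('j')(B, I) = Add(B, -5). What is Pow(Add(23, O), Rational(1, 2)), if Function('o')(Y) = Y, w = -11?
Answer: Mul(2, Pow(62, Rational(1, 2))) ≈ 15.748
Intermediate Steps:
Function('j')(B, I) = Add(-5, B)
S = 225 (S = Pow(Add(Add(-5, 1), -11), 2) = Pow(Add(-4, -11), 2) = Pow(-15, 2) = 225)
O = 225
Pow(Add(23, O), Rational(1, 2)) = Pow(Add(23, 225), Rational(1, 2)) = Pow(248, Rational(1, 2)) = Mul(2, Pow(62, Rational(1, 2)))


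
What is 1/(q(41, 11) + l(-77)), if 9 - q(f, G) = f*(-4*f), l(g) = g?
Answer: 1/6656 ≈ 0.00015024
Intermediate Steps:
q(f, G) = 9 + 4*f**2 (q(f, G) = 9 - f*(-4*f) = 9 - (-4)*f**2 = 9 + 4*f**2)
1/(q(41, 11) + l(-77)) = 1/((9 + 4*41**2) - 77) = 1/((9 + 4*1681) - 77) = 1/((9 + 6724) - 77) = 1/(6733 - 77) = 1/6656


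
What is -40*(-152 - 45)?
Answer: 7880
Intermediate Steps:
-40*(-152 - 45) = -40*(-197) = 7880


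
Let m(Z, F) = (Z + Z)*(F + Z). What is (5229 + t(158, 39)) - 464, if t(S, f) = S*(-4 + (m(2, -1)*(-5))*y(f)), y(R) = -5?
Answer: 19933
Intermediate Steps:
m(Z, F) = 2*Z*(F + Z) (m(Z, F) = (2*Z)*(F + Z) = 2*Z*(F + Z))
t(S, f) = 96*S (t(S, f) = S*(-4 + ((2*2*(-1 + 2))*(-5))*(-5)) = S*(-4 + ((2*2*1)*(-5))*(-5)) = S*(-4 + (4*(-5))*(-5)) = S*(-4 - 20*(-5)) = S*(-4 + 100) = S*96 = 96*S)
(5229 + t(158, 39)) - 464 = (5229 + 96*158) - 464 = (5229 + 15168) - 464 = 20397 - 464 = 19933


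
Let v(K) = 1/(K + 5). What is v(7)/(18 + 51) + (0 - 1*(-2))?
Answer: 1657/828 ≈ 2.0012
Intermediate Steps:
v(K) = 1/(5 + K)
v(7)/(18 + 51) + (0 - 1*(-2)) = 1/((18 + 51)*(5 + 7)) + (0 - 1*(-2)) = 1/(69*12) + (0 + 2) = (1/69)*(1/12) + 2 = 1/828 + 2 = 1657/828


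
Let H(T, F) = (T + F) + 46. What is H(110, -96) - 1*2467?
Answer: -2407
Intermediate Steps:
H(T, F) = 46 + F + T (H(T, F) = (F + T) + 46 = 46 + F + T)
H(110, -96) - 1*2467 = (46 - 96 + 110) - 1*2467 = 60 - 2467 = -2407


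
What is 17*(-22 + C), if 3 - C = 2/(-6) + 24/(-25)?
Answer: -22576/75 ≈ -301.01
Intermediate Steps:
C = 322/75 (C = 3 - (2/(-6) + 24/(-25)) = 3 - (2*(-⅙) + 24*(-1/25)) = 3 - (-⅓ - 24/25) = 3 - 1*(-97/75) = 3 + 97/75 = 322/75 ≈ 4.2933)
17*(-22 + C) = 17*(-22 + 322/75) = 17*(-1328/75) = -22576/75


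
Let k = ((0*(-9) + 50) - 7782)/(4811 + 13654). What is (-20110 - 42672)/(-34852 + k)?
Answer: 579634815/321774956 ≈ 1.8014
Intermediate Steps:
k = -7732/18465 (k = ((0 + 50) - 7782)/18465 = (50 - 7782)*(1/18465) = -7732*1/18465 = -7732/18465 ≈ -0.41874)
(-20110 - 42672)/(-34852 + k) = (-20110 - 42672)/(-34852 - 7732/18465) = -62782/(-643549912/18465) = -62782*(-18465/643549912) = 579634815/321774956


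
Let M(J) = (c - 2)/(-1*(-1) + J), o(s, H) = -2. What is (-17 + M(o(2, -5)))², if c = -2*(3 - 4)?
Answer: 289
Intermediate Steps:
c = 2 (c = -2*(-1) = 2)
M(J) = 0 (M(J) = (2 - 2)/(-1*(-1) + J) = 0/(1 + J) = 0)
(-17 + M(o(2, -5)))² = (-17 + 0)² = (-17)² = 289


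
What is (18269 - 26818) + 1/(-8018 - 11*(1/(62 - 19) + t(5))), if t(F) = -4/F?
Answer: -14721660332/1722033 ≈ -8549.0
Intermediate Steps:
(18269 - 26818) + 1/(-8018 - 11*(1/(62 - 19) + t(5))) = (18269 - 26818) + 1/(-8018 - 11*(1/(62 - 19) - 4/5)) = -8549 + 1/(-8018 - 11*(1/43 - 4*1/5)) = -8549 + 1/(-8018 - 11*(1/43 - 4/5)) = -8549 + 1/(-8018 - 11*(-167/215)) = -8549 + 1/(-8018 + 1837/215) = -8549 + 1/(-1722033/215) = -8549 - 215/1722033 = -14721660332/1722033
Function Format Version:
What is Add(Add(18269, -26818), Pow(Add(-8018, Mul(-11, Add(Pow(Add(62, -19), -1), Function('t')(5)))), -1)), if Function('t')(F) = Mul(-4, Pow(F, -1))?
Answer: Rational(-14721660332, 1722033) ≈ -8549.0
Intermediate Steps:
Add(Add(18269, -26818), Pow(Add(-8018, Mul(-11, Add(Pow(Add(62, -19), -1), Function('t')(5)))), -1)) = Add(Add(18269, -26818), Pow(Add(-8018, Mul(-11, Add(Pow(Add(62, -19), -1), Mul(-4, Pow(5, -1))))), -1)) = Add(-8549, Pow(Add(-8018, Mul(-11, Add(Pow(43, -1), Mul(-4, Rational(1, 5))))), -1)) = Add(-8549, Pow(Add(-8018, Mul(-11, Add(Rational(1, 43), Rational(-4, 5)))), -1)) = Add(-8549, Pow(Add(-8018, Mul(-11, Rational(-167, 215))), -1)) = Add(-8549, Pow(Add(-8018, Rational(1837, 215)), -1)) = Add(-8549, Pow(Rational(-1722033, 215), -1)) = Add(-8549, Rational(-215, 1722033)) = Rational(-14721660332, 1722033)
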